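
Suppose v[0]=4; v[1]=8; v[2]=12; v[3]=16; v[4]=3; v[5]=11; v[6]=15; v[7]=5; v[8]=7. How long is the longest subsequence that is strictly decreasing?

3

Let dp[i] be the longest strictly decreasing subsequence ending at i:
i:      0  1  2  3  4  5  6  7  8
v[i]:   4  8 12 16  3 11 15  5  7
dp:     1  1  1  1  2  2  2  3  3
Maximum is 3.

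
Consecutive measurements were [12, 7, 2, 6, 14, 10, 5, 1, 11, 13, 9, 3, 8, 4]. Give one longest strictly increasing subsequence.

2, 6, 10, 11, 13

Patience tails give the LIS length; then backtrack through the dp parents:
12 → extends → [12]
7 → replaces 12 → [7]
2 → replaces 7 → [2]
6 → extends → [2, 6]
14 → extends → [2, 6, 14]
10 → replaces 14 → [2, 6, 10]
5 → replaces 6 → [2, 5, 10]
1 → replaces 2 → [1, 5, 10]
11 → extends → [1, 5, 10, 11]
13 → extends → [1, 5, 10, 11, 13]
9 → replaces 10 → [1, 5, 9, 11, 13]
3 → replaces 5 → [1, 3, 9, 11, 13]
8 → replaces 9 → [1, 3, 8, 11, 13]
4 → replaces 8 → [1, 3, 4, 11, 13]
Length 5; one witness is 2, 6, 10, 11, 13.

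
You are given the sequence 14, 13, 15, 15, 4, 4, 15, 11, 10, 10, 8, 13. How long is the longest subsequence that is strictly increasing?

3

Track the smallest tail for each achievable length (strict):
14 → extends → [14]
13 → replaces 14 → [13]
15 → extends → [13, 15]
15 → already a tail → [13, 15]
4 → replaces 13 → [4, 15]
4 → already a tail → [4, 15]
15 → already a tail → [4, 15]
11 → replaces 15 → [4, 11]
10 → replaces 11 → [4, 10]
10 → already a tail → [4, 10]
8 → replaces 10 → [4, 8]
13 → extends → [4, 8, 13]
Three tails, so the longest strictly increasing subsequence has length 3 (e.g. 4, 11, 13).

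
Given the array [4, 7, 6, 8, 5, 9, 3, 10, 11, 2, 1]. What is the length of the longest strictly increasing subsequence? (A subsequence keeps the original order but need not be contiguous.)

Let dp[i] be the length of the longest such subsequence ending at index i:
i:      1  2  3  4  5  6  7  8  9 10 11
a[i]:   4  7  6  8  5  9  3 10 11  2  1
dp:     1  2  2  3  2  4  1  5  6  1  1
Maximum dp value is 6.

6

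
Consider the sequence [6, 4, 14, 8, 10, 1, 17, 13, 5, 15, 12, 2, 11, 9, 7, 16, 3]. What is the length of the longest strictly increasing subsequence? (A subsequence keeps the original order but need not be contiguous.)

Track the smallest tail for each achievable length (strict):
6 → extends → [6]
4 → replaces 6 → [4]
14 → extends → [4, 14]
8 → replaces 14 → [4, 8]
10 → extends → [4, 8, 10]
1 → replaces 4 → [1, 8, 10]
17 → extends → [1, 8, 10, 17]
13 → replaces 17 → [1, 8, 10, 13]
5 → replaces 8 → [1, 5, 10, 13]
15 → extends → [1, 5, 10, 13, 15]
12 → replaces 13 → [1, 5, 10, 12, 15]
2 → replaces 5 → [1, 2, 10, 12, 15]
11 → replaces 12 → [1, 2, 10, 11, 15]
9 → replaces 10 → [1, 2, 9, 11, 15]
7 → replaces 9 → [1, 2, 7, 11, 15]
16 → extends → [1, 2, 7, 11, 15, 16]
3 → replaces 7 → [1, 2, 3, 11, 15, 16]
Six tails, so the longest strictly increasing subsequence has length 6 (e.g. 6, 8, 10, 13, 15, 16).

6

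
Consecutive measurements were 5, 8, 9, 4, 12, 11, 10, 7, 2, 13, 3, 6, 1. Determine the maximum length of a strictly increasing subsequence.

Track the smallest tail for each achievable length (strict):
5 → extends → [5]
8 → extends → [5, 8]
9 → extends → [5, 8, 9]
4 → replaces 5 → [4, 8, 9]
12 → extends → [4, 8, 9, 12]
11 → replaces 12 → [4, 8, 9, 11]
10 → replaces 11 → [4, 8, 9, 10]
7 → replaces 8 → [4, 7, 9, 10]
2 → replaces 4 → [2, 7, 9, 10]
13 → extends → [2, 7, 9, 10, 13]
3 → replaces 7 → [2, 3, 9, 10, 13]
6 → replaces 9 → [2, 3, 6, 10, 13]
1 → replaces 2 → [1, 3, 6, 10, 13]
Five tails, so the longest strictly increasing subsequence has length 5 (e.g. 5, 8, 9, 12, 13).

5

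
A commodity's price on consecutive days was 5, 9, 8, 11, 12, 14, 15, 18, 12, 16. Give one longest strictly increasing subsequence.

5, 9, 11, 12, 14, 15, 18

Patience tails give the LIS length; then backtrack through the dp parents:
5 → extends → [5]
9 → extends → [5, 9]
8 → replaces 9 → [5, 8]
11 → extends → [5, 8, 11]
12 → extends → [5, 8, 11, 12]
14 → extends → [5, 8, 11, 12, 14]
15 → extends → [5, 8, 11, 12, 14, 15]
18 → extends → [5, 8, 11, 12, 14, 15, 18]
12 → already a tail → [5, 8, 11, 12, 14, 15, 18]
16 → replaces 18 → [5, 8, 11, 12, 14, 15, 16]
Length 7; one witness is 5, 9, 11, 12, 14, 15, 18.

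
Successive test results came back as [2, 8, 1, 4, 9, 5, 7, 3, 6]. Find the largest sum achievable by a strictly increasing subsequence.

Let S[i] be the best sum of a strictly increasing subsequence ending at i:
i:      1  2  3  4  5  6  7  8  9
a[i]:   2  8  1  4  9  5  7  3  6
S:      2 10  1  6 19 11 18  5 17
Maximum is 19 (e.g. 2 + 8 + 9).

19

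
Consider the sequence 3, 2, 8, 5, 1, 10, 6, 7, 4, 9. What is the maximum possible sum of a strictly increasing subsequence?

30

Let S[i] be the best sum of a strictly increasing subsequence ending at i:
i:      1  2  3  4  5  6  7  8  9 10
a[i]:   3  2  8  5  1 10  6  7  4  9
S:      3  2 11  8  1 21 14 21  7 30
Maximum is 30 (e.g. 3 + 5 + 6 + 7 + 9).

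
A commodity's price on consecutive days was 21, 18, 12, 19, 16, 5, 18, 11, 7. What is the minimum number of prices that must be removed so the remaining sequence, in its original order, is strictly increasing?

6

Fewest deletions = n − (longest strictly increasing subsequence).
Patience tails:
21 → extends → [21]
18 → replaces 21 → [18]
12 → replaces 18 → [12]
19 → extends → [12, 19]
16 → replaces 19 → [12, 16]
5 → replaces 12 → [5, 16]
18 → extends → [5, 16, 18]
11 → replaces 16 → [5, 11, 18]
7 → replaces 11 → [5, 7, 18]
Longest strictly increasing subsequence has length 3, so deletions = 9 − 3 = 6.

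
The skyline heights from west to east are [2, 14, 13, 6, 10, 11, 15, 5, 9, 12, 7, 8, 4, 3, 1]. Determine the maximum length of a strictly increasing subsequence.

5

Track the smallest tail for each achievable length (strict):
2 → extends → [2]
14 → extends → [2, 14]
13 → replaces 14 → [2, 13]
6 → replaces 13 → [2, 6]
10 → extends → [2, 6, 10]
11 → extends → [2, 6, 10, 11]
15 → extends → [2, 6, 10, 11, 15]
5 → replaces 6 → [2, 5, 10, 11, 15]
9 → replaces 10 → [2, 5, 9, 11, 15]
12 → replaces 15 → [2, 5, 9, 11, 12]
7 → replaces 9 → [2, 5, 7, 11, 12]
8 → replaces 11 → [2, 5, 7, 8, 12]
4 → replaces 5 → [2, 4, 7, 8, 12]
3 → replaces 4 → [2, 3, 7, 8, 12]
1 → replaces 2 → [1, 3, 7, 8, 12]
Five tails, so the longest strictly increasing subsequence has length 5 (e.g. 2, 6, 10, 11, 15).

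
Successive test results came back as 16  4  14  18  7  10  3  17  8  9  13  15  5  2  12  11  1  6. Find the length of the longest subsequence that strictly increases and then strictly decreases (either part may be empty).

inc[i] = longest strictly increasing subsequence ending at i; dec[i] = longest strictly decreasing subsequence starting at i:
i:      1  2  3  4  5  6  7  8  9 10 11 12 13 14 15 16 17 18
a[i]:  16  4 14 18  7 10  3 17  8  9 13 15  5  2 12 11  1  6
inc:    1  1  2  3  2  3  1  4  3  4  5  6  2  1  5  5  1  3
dec:    7  4  6  6  4  5  3  5  4  4  4  4  3  2  3  2  1  1
Best peak at i=12 (value 15): inc=6, dec=4, length 6+4−1 = 9.

9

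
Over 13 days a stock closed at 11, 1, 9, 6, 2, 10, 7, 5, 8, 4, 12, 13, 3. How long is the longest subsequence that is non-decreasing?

6

Let dp[i] be the length of the longest such subsequence ending at index i:
i:      1  2  3  4  5  6  7  8  9 10 11 12 13
a[i]:  11  1  9  6  2 10  7  5  8  4 12 13  3
dp:     1  1  2  2  2  3  3  3  4  3  5  6  3
Maximum dp value is 6.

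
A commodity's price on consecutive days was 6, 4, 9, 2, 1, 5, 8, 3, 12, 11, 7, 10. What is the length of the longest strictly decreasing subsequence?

4

Let dp[i] be the longest strictly decreasing subsequence ending at i:
i:      1  2  3  4  5  6  7  8  9 10 11 12
a[i]:   6  4  9  2  1  5  8  3 12 11  7 10
dp:     1  2  1  3  4  2  2  3  1  2  3  3
Maximum is 4.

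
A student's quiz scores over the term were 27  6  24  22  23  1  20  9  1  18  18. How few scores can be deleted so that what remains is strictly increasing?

Fewest deletions = n − (longest strictly increasing subsequence).
i:      1  2  3  4  5  6  7  8  9 10 11
a[i]:  27  6 24 22 23  1 20  9  1 18 18
dp:     1  1  2  2  3  1  2  2  1  3  3
max dp = 3, so deletions = 11 − 3 = 8.

8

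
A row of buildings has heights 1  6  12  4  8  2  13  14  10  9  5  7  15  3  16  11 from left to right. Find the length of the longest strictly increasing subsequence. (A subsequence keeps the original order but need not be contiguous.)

Let dp[i] be the length of the longest such subsequence ending at index i:
i:      1  2  3  4  5  6  7  8  9 10 11 12 13 14 15 16
a[i]:   1  6 12  4  8  2 13 14 10  9  5  7 15  3 16 11
dp:     1  2  3  2  3  2  4  5  4  4  3  4  6  3  7  5
Maximum dp value is 7.

7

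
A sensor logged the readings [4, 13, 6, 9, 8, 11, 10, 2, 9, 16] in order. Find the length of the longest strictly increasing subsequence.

Track the smallest tail for each achievable length (strict):
4 → extends → [4]
13 → extends → [4, 13]
6 → replaces 13 → [4, 6]
9 → extends → [4, 6, 9]
8 → replaces 9 → [4, 6, 8]
11 → extends → [4, 6, 8, 11]
10 → replaces 11 → [4, 6, 8, 10]
2 → replaces 4 → [2, 6, 8, 10]
9 → replaces 10 → [2, 6, 8, 9]
16 → extends → [2, 6, 8, 9, 16]
Five tails, so the longest strictly increasing subsequence has length 5 (e.g. 4, 6, 9, 11, 16).

5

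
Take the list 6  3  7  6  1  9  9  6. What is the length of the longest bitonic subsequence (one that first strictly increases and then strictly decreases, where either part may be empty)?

4

inc[i] = longest strictly increasing subsequence ending at i; dec[i] = longest strictly decreasing subsequence starting at i:
i:     1 2 3 4 5 6 7 8
a[i]:  6 3 7 6 1 9 9 6
inc:   1 1 2 2 1 3 3 2
dec:   3 2 3 2 1 2 2 1
Best peak at i=3 (value 7): inc=2, dec=3, length 2+3−1 = 4.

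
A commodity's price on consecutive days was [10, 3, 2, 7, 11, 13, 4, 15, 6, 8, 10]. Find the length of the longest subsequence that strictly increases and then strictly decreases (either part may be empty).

inc[i] = longest strictly increasing subsequence ending at i; dec[i] = longest strictly decreasing subsequence starting at i:
i:      1  2  3  4  5  6  7  8  9 10 11
a[i]:  10  3  2  7 11 13  4 15  6  8 10
inc:    1  1  1  2  3  4  2  5  3  4  5
dec:    3  2  1  2  2  2  1  2  1  1  1
Best peak at i=8 (value 15): inc=5, dec=2, length 5+2−1 = 6.

6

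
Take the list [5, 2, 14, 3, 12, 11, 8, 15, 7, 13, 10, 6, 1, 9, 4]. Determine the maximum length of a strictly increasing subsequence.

4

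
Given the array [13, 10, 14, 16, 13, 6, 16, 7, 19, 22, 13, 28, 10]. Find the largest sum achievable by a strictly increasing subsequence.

112

Let S[i] be the best sum of a strictly increasing subsequence ending at i:
i:       1   2   3   4   5   6   7   8   9  10  11  12  13
a[i]:   13  10  14  16  13   6  16   7  19  22  13  28  10
S:      13  10  27  43  23   6  43  13  62  84  26 112  23
Maximum is 112 (e.g. 13 + 14 + 16 + 19 + 22 + 28).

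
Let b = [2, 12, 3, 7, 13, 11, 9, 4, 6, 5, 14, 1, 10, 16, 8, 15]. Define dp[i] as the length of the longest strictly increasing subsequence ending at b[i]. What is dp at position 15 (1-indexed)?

dp[i] = 1 + max{dp[j] : j<i, b[j]<b[i]} (or 1 if no such j):
i:      1  2  3  4  5  6  7  8  9 10 11 12 13 14 15 16
b[i]:   2 12  3  7 13 11  9  4  6  5 14  1 10 16  8 15
dp:     1  2  2  3  4  4  4  3  4  4  5  1  5  6  5  6
At index 15 the value is 5.

5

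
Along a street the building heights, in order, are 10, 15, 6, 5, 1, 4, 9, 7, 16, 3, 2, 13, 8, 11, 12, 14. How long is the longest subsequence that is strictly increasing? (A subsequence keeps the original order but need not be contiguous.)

7

Let dp[i] be the length of the longest such subsequence ending at index i:
i:      1  2  3  4  5  6  7  8  9 10 11 12 13 14 15 16
a[i]:  10 15  6  5  1  4  9  7 16  3  2 13  8 11 12 14
dp:     1  2  1  1  1  2  3  3  4  2  2  4  4  5  6  7
Maximum dp value is 7.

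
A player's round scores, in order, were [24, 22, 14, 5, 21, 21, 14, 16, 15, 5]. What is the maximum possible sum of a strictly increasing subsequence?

35

Let S[i] be the best sum of a strictly increasing subsequence ending at i:
i:      1  2  3  4  5  6  7  8  9 10
a[i]:  24 22 14  5 21 21 14 16 15  5
S:     24 22 14  5 35 35 19 35 34  5
Maximum is 35 (e.g. 14 + 21).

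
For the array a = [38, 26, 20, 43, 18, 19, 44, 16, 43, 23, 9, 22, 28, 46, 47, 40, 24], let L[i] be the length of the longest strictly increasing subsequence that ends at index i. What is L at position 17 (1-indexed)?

dp[i] = 1 + max{dp[j] : j<i, a[j]<a[i]} (or 1 if no such j):
i:      1  2  3  4  5  6  7  8  9 10 11 12 13 14 15 16 17
a[i]:  38 26 20 43 18 19 44 16 43 23  9 22 28 46 47 40 24
dp:     1  1  1  2  1  2  3  1  3  3  1  3  4  5  6  5  4
At index 17 the value is 4.

4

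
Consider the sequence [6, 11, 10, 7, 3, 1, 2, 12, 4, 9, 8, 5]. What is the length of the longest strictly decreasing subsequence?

Let dp[i] be the longest strictly decreasing subsequence ending at i:
i:      1  2  3  4  5  6  7  8  9 10 11 12
a[i]:   6 11 10  7  3  1  2 12  4  9  8  5
dp:     1  1  2  3  4  5  5  1  4  3  4  5
Maximum is 5.

5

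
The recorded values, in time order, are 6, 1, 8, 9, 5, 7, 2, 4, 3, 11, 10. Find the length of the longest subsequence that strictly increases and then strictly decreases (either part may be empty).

inc[i] = longest strictly increasing subsequence ending at i; dec[i] = longest strictly decreasing subsequence starting at i:
i:      1  2  3  4  5  6  7  8  9 10 11
a[i]:   6  1  8  9  5  7  2  4  3 11 10
inc:    1  1  2  3  2  3  2  3  3  4  4
dec:    4  1  4  4  3  3  1  2  1  2  1
Best peak at i=4 (value 9): inc=3, dec=4, length 3+4−1 = 6.

6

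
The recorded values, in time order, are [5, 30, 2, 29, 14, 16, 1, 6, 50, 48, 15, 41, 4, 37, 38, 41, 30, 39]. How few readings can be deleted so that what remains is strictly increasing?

Fewest deletions = n − (longest strictly increasing subsequence).
i:      1  2  3  4  5  6  7  8  9 10 11 12 13 14 15 16 17 18
a[i]:   5 30  2 29 14 16  1  6 50 48 15 41  4 37 38 41 30 39
dp:     1  2  1  2  2  3  1  2  4  4  3  4  2  4  5  6  4  6
max dp = 6, so deletions = 18 − 6 = 12.

12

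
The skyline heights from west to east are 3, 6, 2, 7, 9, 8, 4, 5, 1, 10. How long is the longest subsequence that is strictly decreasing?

Negate each value so 'decreasing' becomes 'increasing', then run patience tails on the negated sequence:
-3 → extends → [-3]
-6 → replaces -3 → [-6]
-2 → extends → [-6, -2]
-7 → replaces -6 → [-7, -2]
-9 → replaces -7 → [-9, -2]
-8 → replaces -2 → [-9, -8]
-4 → extends → [-9, -8, -4]
-5 → replaces -4 → [-9, -8, -5]
-1 → extends → [-9, -8, -5, -1]
-10 → replaces -9 → [-10, -8, -5, -1]
Four tails, so the longest strictly decreasing subsequence of the original has length 4.

4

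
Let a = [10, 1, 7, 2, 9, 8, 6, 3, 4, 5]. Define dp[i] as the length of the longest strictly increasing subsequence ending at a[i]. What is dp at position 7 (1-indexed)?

3

dp[i] = 1 + max{dp[j] : j<i, a[j]<a[i]} (or 1 if no such j):
i:      1  2  3  4  5  6  7  8  9 10
a[i]:  10  1  7  2  9  8  6  3  4  5
dp:     1  1  2  2  3  3  3  3  4  5
At index 7 the value is 3.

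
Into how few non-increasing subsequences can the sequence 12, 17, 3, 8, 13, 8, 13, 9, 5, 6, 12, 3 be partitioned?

4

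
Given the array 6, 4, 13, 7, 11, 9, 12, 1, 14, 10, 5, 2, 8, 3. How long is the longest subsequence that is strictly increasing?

Track the smallest tail for each achievable length (strict):
6 → extends → [6]
4 → replaces 6 → [4]
13 → extends → [4, 13]
7 → replaces 13 → [4, 7]
11 → extends → [4, 7, 11]
9 → replaces 11 → [4, 7, 9]
12 → extends → [4, 7, 9, 12]
1 → replaces 4 → [1, 7, 9, 12]
14 → extends → [1, 7, 9, 12, 14]
10 → replaces 12 → [1, 7, 9, 10, 14]
5 → replaces 7 → [1, 5, 9, 10, 14]
2 → replaces 5 → [1, 2, 9, 10, 14]
8 → replaces 9 → [1, 2, 8, 10, 14]
3 → replaces 8 → [1, 2, 3, 10, 14]
Five tails, so the longest strictly increasing subsequence has length 5 (e.g. 6, 7, 11, 12, 14).

5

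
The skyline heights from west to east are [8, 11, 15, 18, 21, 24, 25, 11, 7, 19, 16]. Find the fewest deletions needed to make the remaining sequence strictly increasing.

4

Fewest deletions = n − (longest strictly increasing subsequence).
Patience tails:
8 → extends → [8]
11 → extends → [8, 11]
15 → extends → [8, 11, 15]
18 → extends → [8, 11, 15, 18]
21 → extends → [8, 11, 15, 18, 21]
24 → extends → [8, 11, 15, 18, 21, 24]
25 → extends → [8, 11, 15, 18, 21, 24, 25]
11 → already a tail → [8, 11, 15, 18, 21, 24, 25]
7 → replaces 8 → [7, 11, 15, 18, 21, 24, 25]
19 → replaces 21 → [7, 11, 15, 18, 19, 24, 25]
16 → replaces 18 → [7, 11, 15, 16, 19, 24, 25]
Longest strictly increasing subsequence has length 7, so deletions = 11 − 7 = 4.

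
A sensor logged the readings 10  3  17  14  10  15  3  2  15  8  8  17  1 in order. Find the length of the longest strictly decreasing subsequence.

6

Negate each value so 'decreasing' becomes 'increasing', then run patience tails on the negated sequence:
-10 → extends → [-10]
-3 → extends → [-10, -3]
-17 → replaces -10 → [-17, -3]
-14 → replaces -3 → [-17, -14]
-10 → extends → [-17, -14, -10]
-15 → replaces -14 → [-17, -15, -10]
-3 → extends → [-17, -15, -10, -3]
-2 → extends → [-17, -15, -10, -3, -2]
-15 → already a tail → [-17, -15, -10, -3, -2]
-8 → replaces -3 → [-17, -15, -10, -8, -2]
-8 → already a tail → [-17, -15, -10, -8, -2]
-17 → already a tail → [-17, -15, -10, -8, -2]
-1 → extends → [-17, -15, -10, -8, -2, -1]
Six tails, so the longest strictly decreasing subsequence of the original has length 6.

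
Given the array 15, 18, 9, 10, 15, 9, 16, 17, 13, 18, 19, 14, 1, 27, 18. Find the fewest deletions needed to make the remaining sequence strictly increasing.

7

Fewest deletions = n − (longest strictly increasing subsequence).
Patience tails:
15 → extends → [15]
18 → extends → [15, 18]
9 → replaces 15 → [9, 18]
10 → replaces 18 → [9, 10]
15 → extends → [9, 10, 15]
9 → already a tail → [9, 10, 15]
16 → extends → [9, 10, 15, 16]
17 → extends → [9, 10, 15, 16, 17]
13 → replaces 15 → [9, 10, 13, 16, 17]
18 → extends → [9, 10, 13, 16, 17, 18]
19 → extends → [9, 10, 13, 16, 17, 18, 19]
14 → replaces 16 → [9, 10, 13, 14, 17, 18, 19]
1 → replaces 9 → [1, 10, 13, 14, 17, 18, 19]
27 → extends → [1, 10, 13, 14, 17, 18, 19, 27]
18 → already a tail → [1, 10, 13, 14, 17, 18, 19, 27]
Longest strictly increasing subsequence has length 8, so deletions = 15 − 8 = 7.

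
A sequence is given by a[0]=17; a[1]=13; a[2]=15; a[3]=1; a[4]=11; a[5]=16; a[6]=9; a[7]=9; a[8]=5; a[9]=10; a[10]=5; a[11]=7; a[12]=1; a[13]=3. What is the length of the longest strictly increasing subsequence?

3

Track the smallest tail for each achievable length (strict):
17 → extends → [17]
13 → replaces 17 → [13]
15 → extends → [13, 15]
1 → replaces 13 → [1, 15]
11 → replaces 15 → [1, 11]
16 → extends → [1, 11, 16]
9 → replaces 11 → [1, 9, 16]
9 → already a tail → [1, 9, 16]
5 → replaces 9 → [1, 5, 16]
10 → replaces 16 → [1, 5, 10]
5 → already a tail → [1, 5, 10]
7 → replaces 10 → [1, 5, 7]
1 → already a tail → [1, 5, 7]
3 → replaces 5 → [1, 3, 7]
Three tails, so the longest strictly increasing subsequence has length 3 (e.g. 13, 15, 16).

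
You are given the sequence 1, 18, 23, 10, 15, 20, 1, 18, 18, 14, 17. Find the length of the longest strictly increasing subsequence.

Let dp[i] be the length of the longest such subsequence ending at index i:
i:      1  2  3  4  5  6  7  8  9 10 11
a[i]:   1 18 23 10 15 20  1 18 18 14 17
dp:     1  2  3  2  3  4  1  4  4  3  4
Maximum dp value is 4.

4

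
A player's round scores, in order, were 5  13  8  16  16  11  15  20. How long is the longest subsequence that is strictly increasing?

5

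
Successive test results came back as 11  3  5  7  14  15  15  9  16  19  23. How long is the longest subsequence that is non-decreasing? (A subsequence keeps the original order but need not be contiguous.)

9

Let dp[i] be the length of the longest such subsequence ending at index i:
i:      1  2  3  4  5  6  7  8  9 10 11
a[i]:  11  3  5  7 14 15 15  9 16 19 23
dp:     1  1  2  3  4  5  6  4  7  8  9
Maximum dp value is 9.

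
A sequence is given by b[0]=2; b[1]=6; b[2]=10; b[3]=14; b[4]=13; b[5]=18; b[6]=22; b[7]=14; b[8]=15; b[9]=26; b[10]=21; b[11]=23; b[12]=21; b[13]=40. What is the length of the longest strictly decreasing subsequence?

3

Negate each value so 'decreasing' becomes 'increasing', then run patience tails on the negated sequence:
-2 → extends → [-2]
-6 → replaces -2 → [-6]
-10 → replaces -6 → [-10]
-14 → replaces -10 → [-14]
-13 → extends → [-14, -13]
-18 → replaces -14 → [-18, -13]
-22 → replaces -18 → [-22, -13]
-14 → replaces -13 → [-22, -14]
-15 → replaces -14 → [-22, -15]
-26 → replaces -22 → [-26, -15]
-21 → replaces -15 → [-26, -21]
-23 → replaces -21 → [-26, -23]
-21 → extends → [-26, -23, -21]
-40 → replaces -26 → [-40, -23, -21]
Three tails, so the longest strictly decreasing subsequence of the original has length 3.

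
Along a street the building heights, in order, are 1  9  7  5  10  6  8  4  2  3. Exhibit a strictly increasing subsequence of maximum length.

1, 5, 6, 8

Patience tails give the LIS length; then backtrack through the dp parents:
1 → extends → [1]
9 → extends → [1, 9]
7 → replaces 9 → [1, 7]
5 → replaces 7 → [1, 5]
10 → extends → [1, 5, 10]
6 → replaces 10 → [1, 5, 6]
8 → extends → [1, 5, 6, 8]
4 → replaces 5 → [1, 4, 6, 8]
2 → replaces 4 → [1, 2, 6, 8]
3 → replaces 6 → [1, 2, 3, 8]
Length 4; one witness is 1, 5, 6, 8.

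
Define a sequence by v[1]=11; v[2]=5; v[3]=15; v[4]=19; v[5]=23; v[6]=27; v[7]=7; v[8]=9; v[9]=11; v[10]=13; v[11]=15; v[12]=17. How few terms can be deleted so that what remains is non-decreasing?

Fewest deletions = n − (longest non-decreasing subsequence).
i:      1  2  3  4  5  6  7  8  9 10 11 12
v[i]:  11  5 15 19 23 27  7  9 11 13 15 17
dp:     1  1  2  3  4  5  2  3  4  5  6  7
max dp = 7, so deletions = 12 − 7 = 5.

5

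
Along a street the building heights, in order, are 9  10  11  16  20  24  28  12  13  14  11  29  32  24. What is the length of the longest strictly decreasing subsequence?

Let dp[i] be the longest strictly decreasing subsequence ending at i:
i:      1  2  3  4  5  6  7  8  9 10 11 12 13 14
a[i]:   9 10 11 16 20 24 28 12 13 14 11 29 32 24
dp:     1  1  1  1  1  1  1  2  2  2  3  1  1  2
Maximum is 3.

3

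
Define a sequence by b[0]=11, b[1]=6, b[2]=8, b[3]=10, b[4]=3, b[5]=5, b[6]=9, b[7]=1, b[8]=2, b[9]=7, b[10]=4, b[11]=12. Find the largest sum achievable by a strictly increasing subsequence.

36

Let S[i] be the best sum of a strictly increasing subsequence ending at i:
i:      0  1  2  3  4  5  6  7  8  9 10 11
b[i]:  11  6  8 10  3  5  9  1  2  7  4 12
S:     11  6 14 24  3  8 23  1  3 15  7 36
Maximum is 36 (e.g. 6 + 8 + 10 + 12).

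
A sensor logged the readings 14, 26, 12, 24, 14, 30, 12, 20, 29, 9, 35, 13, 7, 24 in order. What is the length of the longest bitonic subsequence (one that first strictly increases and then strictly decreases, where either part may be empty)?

7

inc[i] = longest strictly increasing subsequence ending at i; dec[i] = longest strictly decreasing subsequence starting at i:
i:      1  2  3  4  5  6  7  8  9 10 11 12 13 14
a[i]:  14 26 12 24 14 30 12 20 29  9 35 13  7 24
inc:    1  2  1  2  2  3  1  3  4  1  5  2  1  4
dec:    4  6  3  5  4  4  3  3  3  2  3  2  1  1
Best peak at i=2 (value 26): inc=2, dec=6, length 2+6−1 = 7.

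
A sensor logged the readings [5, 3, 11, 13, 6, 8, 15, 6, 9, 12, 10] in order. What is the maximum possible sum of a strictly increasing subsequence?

Let S[i] be the best sum of a strictly increasing subsequence ending at i:
i:      1  2  3  4  5  6  7  8  9 10 11
a[i]:   5  3 11 13  6  8 15  6  9 12 10
S:      5  3 16 29 11 19 44 11 28 40 38
Maximum is 44 (e.g. 5 + 11 + 13 + 15).

44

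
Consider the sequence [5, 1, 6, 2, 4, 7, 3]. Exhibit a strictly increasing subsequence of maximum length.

1, 2, 4, 7

Patience tails give the LIS length; then backtrack through the dp parents:
5 → extends → [5]
1 → replaces 5 → [1]
6 → extends → [1, 6]
2 → replaces 6 → [1, 2]
4 → extends → [1, 2, 4]
7 → extends → [1, 2, 4, 7]
3 → replaces 4 → [1, 2, 3, 7]
Length 4; one witness is 1, 2, 4, 7.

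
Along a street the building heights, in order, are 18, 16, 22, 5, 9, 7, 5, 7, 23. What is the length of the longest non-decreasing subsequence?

Track the smallest tail for each achievable length (allowing ties):
18 → extends → [18]
16 → replaces 18 → [16]
22 → extends → [16, 22]
5 → replaces 16 → [5, 22]
9 → replaces 22 → [5, 9]
7 → replaces 9 → [5, 7]
5 → replaces 7 → [5, 5]
7 → extends → [5, 5, 7]
23 → extends → [5, 5, 7, 23]
Four tails, so the longest non-decreasing subsequence has length 4 (e.g. 5, 7, 7, 23).

4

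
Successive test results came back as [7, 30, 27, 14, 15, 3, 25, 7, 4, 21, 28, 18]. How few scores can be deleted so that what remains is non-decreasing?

7

Fewest deletions = n − (longest non-decreasing subsequence).
Patience tails:
7 → extends → [7]
30 → extends → [7, 30]
27 → replaces 30 → [7, 27]
14 → replaces 27 → [7, 14]
15 → extends → [7, 14, 15]
3 → replaces 7 → [3, 14, 15]
25 → extends → [3, 14, 15, 25]
7 → replaces 14 → [3, 7, 15, 25]
4 → replaces 7 → [3, 4, 15, 25]
21 → replaces 25 → [3, 4, 15, 21]
28 → extends → [3, 4, 15, 21, 28]
18 → replaces 21 → [3, 4, 15, 18, 28]
Longest non-decreasing subsequence has length 5, so deletions = 12 − 5 = 7.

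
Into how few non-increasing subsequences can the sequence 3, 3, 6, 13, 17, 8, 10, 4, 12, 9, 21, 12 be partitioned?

Place each on the leftmost legal pile:
3 → new pile 1 (tops now [3])
3 → pile 1 (tops now [3])
6 → new pile 2 (tops now [3, 6])
13 → new pile 3 (tops now [3, 6, 13])
17 → new pile 4 (tops now [3, 6, 13, 17])
8 → pile 3 (tops now [3, 6, 8, 17])
10 → pile 4 (tops now [3, 6, 8, 10])
4 → pile 2 (tops now [3, 4, 8, 10])
12 → new pile 5 (tops now [3, 4, 8, 10, 12])
9 → pile 4 (tops now [3, 4, 8, 9, 12])
21 → new pile 6 (tops now [3, 4, 8, 9, 12, 21])
12 → pile 5 (tops now [3, 4, 8, 9, 12, 21])
Six piles.

6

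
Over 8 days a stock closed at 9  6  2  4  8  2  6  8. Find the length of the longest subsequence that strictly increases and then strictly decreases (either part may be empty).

4

inc[i] = longest strictly increasing subsequence ending at i; dec[i] = longest strictly decreasing subsequence starting at i:
i:     1 2 3 4 5 6 7 8
a[i]:  9 6 2 4 8 2 6 8
inc:   1 1 1 2 3 1 3 4
dec:   4 3 1 2 2 1 1 1
Best peak at i=1 (value 9): inc=1, dec=4, length 1+4−1 = 4.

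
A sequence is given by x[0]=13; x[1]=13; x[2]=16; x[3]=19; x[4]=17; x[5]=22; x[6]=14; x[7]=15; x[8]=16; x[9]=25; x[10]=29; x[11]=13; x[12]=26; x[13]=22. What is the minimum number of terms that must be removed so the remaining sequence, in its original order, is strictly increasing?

8

Fewest deletions = n − (longest strictly increasing subsequence).
i:      0  1  2  3  4  5  6  7  8  9 10 11 12 13
x[i]:  13 13 16 19 17 22 14 15 16 25 29 13 26 22
dp:     1  1  2  3  3  4  2  3  4  5  6  1  6  5
max dp = 6, so deletions = 14 − 6 = 8.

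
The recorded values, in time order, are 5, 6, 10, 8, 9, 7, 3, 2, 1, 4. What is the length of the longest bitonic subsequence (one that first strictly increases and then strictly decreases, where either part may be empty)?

inc[i] = longest strictly increasing subsequence ending at i; dec[i] = longest strictly decreasing subsequence starting at i:
i:      1  2  3  4  5  6  7  8  9 10
a[i]:   5  6 10  8  9  7  3  2  1  4
inc:    1  2  3  3  4  3  1  1  1  2
dec:    4  4  6  5  5  4  3  2  1  1
Best peak at i=3 (value 10): inc=3, dec=6, length 3+6−1 = 8.

8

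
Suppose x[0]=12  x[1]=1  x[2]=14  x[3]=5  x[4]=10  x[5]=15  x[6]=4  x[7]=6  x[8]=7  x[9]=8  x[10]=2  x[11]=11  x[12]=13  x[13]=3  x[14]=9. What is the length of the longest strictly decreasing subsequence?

4

Negate each value so 'decreasing' becomes 'increasing', then run patience tails on the negated sequence:
-12 → extends → [-12]
-1 → extends → [-12, -1]
-14 → replaces -12 → [-14, -1]
-5 → replaces -1 → [-14, -5]
-10 → replaces -5 → [-14, -10]
-15 → replaces -14 → [-15, -10]
-4 → extends → [-15, -10, -4]
-6 → replaces -4 → [-15, -10, -6]
-7 → replaces -6 → [-15, -10, -7]
-8 → replaces -7 → [-15, -10, -8]
-2 → extends → [-15, -10, -8, -2]
-11 → replaces -10 → [-15, -11, -8, -2]
-13 → replaces -11 → [-15, -13, -8, -2]
-3 → replaces -2 → [-15, -13, -8, -3]
-9 → replaces -8 → [-15, -13, -9, -3]
Four tails, so the longest strictly decreasing subsequence of the original has length 4.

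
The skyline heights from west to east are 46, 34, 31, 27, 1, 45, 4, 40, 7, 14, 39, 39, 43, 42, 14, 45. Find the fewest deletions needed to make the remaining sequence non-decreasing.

8

Fewest deletions = n − (longest non-decreasing subsequence).
Patience tails:
46 → extends → [46]
34 → replaces 46 → [34]
31 → replaces 34 → [31]
27 → replaces 31 → [27]
1 → replaces 27 → [1]
45 → extends → [1, 45]
4 → replaces 45 → [1, 4]
40 → extends → [1, 4, 40]
7 → replaces 40 → [1, 4, 7]
14 → extends → [1, 4, 7, 14]
39 → extends → [1, 4, 7, 14, 39]
39 → extends → [1, 4, 7, 14, 39, 39]
43 → extends → [1, 4, 7, 14, 39, 39, 43]
42 → replaces 43 → [1, 4, 7, 14, 39, 39, 42]
14 → replaces 39 → [1, 4, 7, 14, 14, 39, 42]
45 → extends → [1, 4, 7, 14, 14, 39, 42, 45]
Longest non-decreasing subsequence has length 8, so deletions = 16 − 8 = 8.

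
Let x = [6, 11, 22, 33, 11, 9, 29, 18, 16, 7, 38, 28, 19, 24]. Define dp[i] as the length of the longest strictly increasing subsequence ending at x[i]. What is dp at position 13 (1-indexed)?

4

dp[i] = 1 + max{dp[j] : j<i, x[j]<x[i]} (or 1 if no such j):
i:      1  2  3  4  5  6  7  8  9 10 11 12 13 14
x[i]:   6 11 22 33 11  9 29 18 16  7 38 28 19 24
dp:     1  2  3  4  2  2  4  3  3  2  5  4  4  5
At index 13 the value is 4.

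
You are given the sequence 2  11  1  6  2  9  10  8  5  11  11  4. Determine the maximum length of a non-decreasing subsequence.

Let dp[i] be the length of the longest such subsequence ending at index i:
i:      1  2  3  4  5  6  7  8  9 10 11 12
a[i]:   2 11  1  6  2  9 10  8  5 11 11  4
dp:     1  2  1  2  2  3  4  3  3  5  6  3
Maximum dp value is 6.

6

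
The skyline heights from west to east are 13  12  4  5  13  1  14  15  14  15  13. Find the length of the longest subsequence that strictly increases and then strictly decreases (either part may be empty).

inc[i] = longest strictly increasing subsequence ending at i; dec[i] = longest strictly decreasing subsequence starting at i:
i:      1  2  3  4  5  6  7  8  9 10 11
a[i]:  13 12  4  5 13  1 14 15 14 15 13
inc:    1  1  1  2  3  1  4  5  4  5  3
dec:    4  3  2  2  2  1  2  3  2  2  1
Best peak at i=8 (value 15): inc=5, dec=3, length 5+3−1 = 7.

7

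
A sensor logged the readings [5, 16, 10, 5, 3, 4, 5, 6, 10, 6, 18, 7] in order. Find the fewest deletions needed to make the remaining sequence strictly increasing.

6

Fewest deletions = n − (longest strictly increasing subsequence).
i:      1  2  3  4  5  6  7  8  9 10 11 12
a[i]:   5 16 10  5  3  4  5  6 10  6 18  7
dp:     1  2  2  1  1  2  3  4  5  4  6  5
max dp = 6, so deletions = 12 − 6 = 6.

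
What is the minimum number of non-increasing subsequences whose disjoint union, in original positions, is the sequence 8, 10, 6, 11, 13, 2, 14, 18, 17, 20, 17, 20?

7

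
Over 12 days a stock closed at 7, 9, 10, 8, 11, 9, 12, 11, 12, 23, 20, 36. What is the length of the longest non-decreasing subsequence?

8

Track the smallest tail for each achievable length (allowing ties):
7 → extends → [7]
9 → extends → [7, 9]
10 → extends → [7, 9, 10]
8 → replaces 9 → [7, 8, 10]
11 → extends → [7, 8, 10, 11]
9 → replaces 10 → [7, 8, 9, 11]
12 → extends → [7, 8, 9, 11, 12]
11 → replaces 12 → [7, 8, 9, 11, 11]
12 → extends → [7, 8, 9, 11, 11, 12]
23 → extends → [7, 8, 9, 11, 11, 12, 23]
20 → replaces 23 → [7, 8, 9, 11, 11, 12, 20]
36 → extends → [7, 8, 9, 11, 11, 12, 20, 36]
Eight tails, so the longest non-decreasing subsequence has length 8 (e.g. 7, 9, 10, 11, 12, 12, 23, 36).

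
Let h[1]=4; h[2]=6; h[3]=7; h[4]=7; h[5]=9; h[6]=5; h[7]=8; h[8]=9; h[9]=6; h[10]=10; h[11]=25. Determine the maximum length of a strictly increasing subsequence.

Let dp[i] be the length of the longest such subsequence ending at index i:
i:      1  2  3  4  5  6  7  8  9 10 11
h[i]:   4  6  7  7  9  5  8  9  6 10 25
dp:     1  2  3  3  4  2  4  5  3  6  7
Maximum dp value is 7.

7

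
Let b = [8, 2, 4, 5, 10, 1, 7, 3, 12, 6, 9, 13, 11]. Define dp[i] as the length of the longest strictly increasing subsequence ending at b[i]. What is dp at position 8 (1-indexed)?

dp[i] = 1 + max{dp[j] : j<i, b[j]<b[i]} (or 1 if no such j):
i:      1  2  3  4  5  6  7  8  9 10 11 12 13
b[i]:   8  2  4  5 10  1  7  3 12  6  9 13 11
dp:     1  1  2  3  4  1  4  2  5  4  5  6  6
At index 8 the value is 2.

2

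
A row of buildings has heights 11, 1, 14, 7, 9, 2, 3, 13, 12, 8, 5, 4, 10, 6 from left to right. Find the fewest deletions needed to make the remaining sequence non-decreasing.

9

Fewest deletions = n − (longest non-decreasing subsequence).
Patience tails:
11 → extends → [11]
1 → replaces 11 → [1]
14 → extends → [1, 14]
7 → replaces 14 → [1, 7]
9 → extends → [1, 7, 9]
2 → replaces 7 → [1, 2, 9]
3 → replaces 9 → [1, 2, 3]
13 → extends → [1, 2, 3, 13]
12 → replaces 13 → [1, 2, 3, 12]
8 → replaces 12 → [1, 2, 3, 8]
5 → replaces 8 → [1, 2, 3, 5]
4 → replaces 5 → [1, 2, 3, 4]
10 → extends → [1, 2, 3, 4, 10]
6 → replaces 10 → [1, 2, 3, 4, 6]
Longest non-decreasing subsequence has length 5, so deletions = 14 − 5 = 9.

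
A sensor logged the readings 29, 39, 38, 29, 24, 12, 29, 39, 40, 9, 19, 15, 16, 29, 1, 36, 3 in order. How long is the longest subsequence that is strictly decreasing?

7

Negate each value so 'decreasing' becomes 'increasing', then run patience tails on the negated sequence:
-29 → extends → [-29]
-39 → replaces -29 → [-39]
-38 → extends → [-39, -38]
-29 → extends → [-39, -38, -29]
-24 → extends → [-39, -38, -29, -24]
-12 → extends → [-39, -38, -29, -24, -12]
-29 → already a tail → [-39, -38, -29, -24, -12]
-39 → already a tail → [-39, -38, -29, -24, -12]
-40 → replaces -39 → [-40, -38, -29, -24, -12]
-9 → extends → [-40, -38, -29, -24, -12, -9]
-19 → replaces -12 → [-40, -38, -29, -24, -19, -9]
-15 → replaces -9 → [-40, -38, -29, -24, -19, -15]
-16 → replaces -15 → [-40, -38, -29, -24, -19, -16]
-29 → already a tail → [-40, -38, -29, -24, -19, -16]
-1 → extends → [-40, -38, -29, -24, -19, -16, -1]
-36 → replaces -29 → [-40, -38, -36, -24, -19, -16, -1]
-3 → replaces -1 → [-40, -38, -36, -24, -19, -16, -3]
Seven tails, so the longest strictly decreasing subsequence of the original has length 7.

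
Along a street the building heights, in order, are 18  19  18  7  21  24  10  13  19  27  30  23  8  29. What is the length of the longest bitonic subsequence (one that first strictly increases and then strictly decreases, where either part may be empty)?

inc[i] = longest strictly increasing subsequence ending at i; dec[i] = longest strictly decreasing subsequence starting at i:
i:      1  2  3  4  5  6  7  8  9 10 11 12 13 14
a[i]:  18 19 18  7 21 24 10 13 19 27 30 23  8 29
inc:    1  2  1  1  3  4  2  3  4  5  6  5  2  6
dec:    3  4  3  1  3  3  2  2  2  3  3  2  1  1
Best peak at i=11 (value 30): inc=6, dec=3, length 6+3−1 = 8.

8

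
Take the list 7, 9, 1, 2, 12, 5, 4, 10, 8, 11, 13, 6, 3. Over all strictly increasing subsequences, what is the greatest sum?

Let S[i] be the best sum of a strictly increasing subsequence ending at i:
i:      1  2  3  4  5  6  7  8  9 10 11 12 13
a[i]:   7  9  1  2 12  5  4 10  8 11 13  6  3
S:      7 16  1  3 28  8  7 26 16 37 50 14  6
Maximum is 50 (e.g. 7 + 9 + 10 + 11 + 13).

50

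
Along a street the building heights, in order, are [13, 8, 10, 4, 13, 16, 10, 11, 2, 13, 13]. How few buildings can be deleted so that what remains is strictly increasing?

Fewest deletions = n − (longest strictly increasing subsequence).
i:      1  2  3  4  5  6  7  8  9 10 11
a[i]:  13  8 10  4 13 16 10 11  2 13 13
dp:     1  1  2  1  3  4  2  3  1  4  4
max dp = 4, so deletions = 11 − 4 = 7.

7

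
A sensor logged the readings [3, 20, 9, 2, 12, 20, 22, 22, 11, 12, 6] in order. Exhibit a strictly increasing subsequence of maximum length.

Patience tails give the LIS length; then backtrack through the dp parents:
3 → extends → [3]
20 → extends → [3, 20]
9 → replaces 20 → [3, 9]
2 → replaces 3 → [2, 9]
12 → extends → [2, 9, 12]
20 → extends → [2, 9, 12, 20]
22 → extends → [2, 9, 12, 20, 22]
22 → already a tail → [2, 9, 12, 20, 22]
11 → replaces 12 → [2, 9, 11, 20, 22]
12 → replaces 20 → [2, 9, 11, 12, 22]
6 → replaces 9 → [2, 6, 11, 12, 22]
Length 5; one witness is 3, 9, 12, 20, 22.

3, 9, 12, 20, 22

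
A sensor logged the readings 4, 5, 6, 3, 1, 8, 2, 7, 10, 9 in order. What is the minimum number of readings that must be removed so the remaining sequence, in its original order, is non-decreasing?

5

Fewest deletions = n − (longest non-decreasing subsequence).
i:      1  2  3  4  5  6  7  8  9 10
a[i]:   4  5  6  3  1  8  2  7 10  9
dp:     1  2  3  1  1  4  2  4  5  5
max dp = 5, so deletions = 10 − 5 = 5.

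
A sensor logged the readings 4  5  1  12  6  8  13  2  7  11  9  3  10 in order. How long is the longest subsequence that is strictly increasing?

6

Track the smallest tail for each achievable length (strict):
4 → extends → [4]
5 → extends → [4, 5]
1 → replaces 4 → [1, 5]
12 → extends → [1, 5, 12]
6 → replaces 12 → [1, 5, 6]
8 → extends → [1, 5, 6, 8]
13 → extends → [1, 5, 6, 8, 13]
2 → replaces 5 → [1, 2, 6, 8, 13]
7 → replaces 8 → [1, 2, 6, 7, 13]
11 → replaces 13 → [1, 2, 6, 7, 11]
9 → replaces 11 → [1, 2, 6, 7, 9]
3 → replaces 6 → [1, 2, 3, 7, 9]
10 → extends → [1, 2, 3, 7, 9, 10]
Six tails, so the longest strictly increasing subsequence has length 6 (e.g. 4, 5, 6, 8, 9, 10).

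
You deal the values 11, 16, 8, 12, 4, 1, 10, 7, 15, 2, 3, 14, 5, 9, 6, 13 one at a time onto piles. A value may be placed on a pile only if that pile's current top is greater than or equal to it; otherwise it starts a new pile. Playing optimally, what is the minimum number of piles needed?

6

Place each on the leftmost legal pile:
11 → new pile 1 (tops now [11])
16 → new pile 2 (tops now [11, 16])
8 → pile 1 (tops now [8, 16])
12 → pile 2 (tops now [8, 12])
4 → pile 1 (tops now [4, 12])
1 → pile 1 (tops now [1, 12])
10 → pile 2 (tops now [1, 10])
7 → pile 2 (tops now [1, 7])
15 → new pile 3 (tops now [1, 7, 15])
2 → pile 2 (tops now [1, 2, 15])
3 → pile 3 (tops now [1, 2, 3])
14 → new pile 4 (tops now [1, 2, 3, 14])
5 → pile 4 (tops now [1, 2, 3, 5])
9 → new pile 5 (tops now [1, 2, 3, 5, 9])
6 → pile 5 (tops now [1, 2, 3, 5, 6])
13 → new pile 6 (tops now [1, 2, 3, 5, 6, 13])
Six piles.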